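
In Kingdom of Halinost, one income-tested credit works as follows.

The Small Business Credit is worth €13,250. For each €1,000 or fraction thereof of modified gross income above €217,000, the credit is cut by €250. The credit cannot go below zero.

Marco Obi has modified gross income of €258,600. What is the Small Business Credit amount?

Small Business Credit: income exceeds €217,000 by €41,600, which is 42 full-or-partial €1,000 increments; reduction = 42 × €250 = €10,500, leaving €2,750.

€2,750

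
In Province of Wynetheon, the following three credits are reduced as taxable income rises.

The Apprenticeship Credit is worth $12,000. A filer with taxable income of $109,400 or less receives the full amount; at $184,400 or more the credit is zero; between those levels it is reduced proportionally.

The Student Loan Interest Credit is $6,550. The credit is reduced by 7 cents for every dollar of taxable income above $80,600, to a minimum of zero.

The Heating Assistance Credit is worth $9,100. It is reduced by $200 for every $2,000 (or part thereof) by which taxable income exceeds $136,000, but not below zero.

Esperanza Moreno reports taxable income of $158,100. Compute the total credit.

Apprenticeship Credit: $158,100 is $48,700 into a $75,000 phase-out range, leaving 26,300/75,000 of the credit: $12,000 × 26,300/75,000 = $4,208.
Student Loan Interest Credit: 7% of the $77,500 excess over $80,600 is $5,425; credit = $6,550 − $5,425 = $1,125.
Heating Assistance Credit: income exceeds $136,000 by $22,100, which is 12 full-or-partial $2,000 increments; reduction = 12 × $200 = $2,400, leaving $6,700.
Total: $4,208 + $1,125 + $6,700 = $12,033.

$12,033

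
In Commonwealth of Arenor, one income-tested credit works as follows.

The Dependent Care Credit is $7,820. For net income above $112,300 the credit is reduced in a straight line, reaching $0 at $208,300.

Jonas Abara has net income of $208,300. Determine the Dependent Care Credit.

Dependent Care Credit: $208,300 is at or above $208,300, so the credit is $0.

$0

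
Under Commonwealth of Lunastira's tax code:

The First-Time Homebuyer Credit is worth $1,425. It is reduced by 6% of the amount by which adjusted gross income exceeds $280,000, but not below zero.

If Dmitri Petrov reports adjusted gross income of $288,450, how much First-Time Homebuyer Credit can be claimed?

First-Time Homebuyer Credit: 6% of the $8,450 excess over $280,000 is $507; credit = $1,425 − $507 = $918.

$918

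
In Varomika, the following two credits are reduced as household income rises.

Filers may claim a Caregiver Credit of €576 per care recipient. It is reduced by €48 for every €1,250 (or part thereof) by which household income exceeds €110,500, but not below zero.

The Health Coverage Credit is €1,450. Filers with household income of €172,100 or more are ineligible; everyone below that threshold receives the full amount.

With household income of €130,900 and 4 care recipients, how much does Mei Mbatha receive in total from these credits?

Caregiver Credit: base = 4 × €576 = €2,304. income exceeds €110,500 by €20,400, which is 17 full-or-partial €1,250 increments; reduction = 17 × €48 = €816, leaving €1,488.
Health Coverage Credit: €130,900 is below the €172,100 cutoff, so the full €1,450 applies.
Total: €1,488 + €1,450 = €2,938.

€2,938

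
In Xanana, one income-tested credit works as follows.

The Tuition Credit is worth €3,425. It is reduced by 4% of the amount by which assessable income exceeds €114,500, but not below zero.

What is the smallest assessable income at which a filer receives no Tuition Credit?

€200,125

The credit falls by 4% of each euro above €114,500, so it reaches zero when the excess is €3,425 / 4% = €85,625: income = €114,500 + €85,625 = €200,125.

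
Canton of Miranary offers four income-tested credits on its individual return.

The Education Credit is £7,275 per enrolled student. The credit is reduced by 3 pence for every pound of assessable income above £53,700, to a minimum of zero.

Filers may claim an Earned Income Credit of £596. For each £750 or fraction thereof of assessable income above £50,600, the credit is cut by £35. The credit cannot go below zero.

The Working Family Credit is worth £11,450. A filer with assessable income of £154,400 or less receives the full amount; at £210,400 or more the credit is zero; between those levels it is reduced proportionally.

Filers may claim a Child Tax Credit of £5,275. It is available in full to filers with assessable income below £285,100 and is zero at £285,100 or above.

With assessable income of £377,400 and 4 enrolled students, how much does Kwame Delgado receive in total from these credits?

Education Credit: base = 4 × £7,275 = £29,100. 3% of the £323,700 excess over £53,700 is £9,711; credit = £29,100 − £9,711 = £19,389.
Earned Income Credit: income exceeds £50,600 by £326,800 → 436 increments × £35 = £15,260 ≥ base, so the credit is £0.
Working Family Credit: £377,400 is at or above £210,400, so the credit is £0.
Child Tax Credit: £377,400 meets or exceeds the £285,100 cutoff, so the credit is £0.
Total: £19,389 + £0 + £0 + £0 = £19,389.

£19,389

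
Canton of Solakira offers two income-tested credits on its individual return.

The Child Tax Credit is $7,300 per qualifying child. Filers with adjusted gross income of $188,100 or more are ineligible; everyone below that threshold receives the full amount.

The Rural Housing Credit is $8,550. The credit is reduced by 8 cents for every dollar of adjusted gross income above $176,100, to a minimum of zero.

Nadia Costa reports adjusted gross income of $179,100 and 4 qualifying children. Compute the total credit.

Child Tax Credit: base = 4 × $7,300 = $29,200. $179,100 is below the $188,100 cutoff, so the full $29,200 applies.
Rural Housing Credit: 8% of the $3,000 excess over $176,100 is $240; credit = $8,550 − $240 = $8,310.
Total: $29,200 + $8,310 = $37,510.

$37,510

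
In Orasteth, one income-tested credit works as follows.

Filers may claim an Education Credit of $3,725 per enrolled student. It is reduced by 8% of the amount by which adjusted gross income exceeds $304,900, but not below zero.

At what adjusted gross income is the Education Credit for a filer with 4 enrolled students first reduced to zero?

Full credit = 4 × $3,725 = $14,900.
The credit falls by 8% of each dollar above $304,900, so it reaches zero when the excess is $14,900 / 8% = $186,250: income = $304,900 + $186,250 = $491,150.

$491,150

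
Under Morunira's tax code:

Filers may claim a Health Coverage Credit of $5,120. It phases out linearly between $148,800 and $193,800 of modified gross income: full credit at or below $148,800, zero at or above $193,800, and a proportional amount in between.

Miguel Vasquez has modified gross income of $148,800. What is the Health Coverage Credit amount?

$5,120

Health Coverage Credit: $148,800 is at or below the $148,800 threshold, so the full $5,120 applies.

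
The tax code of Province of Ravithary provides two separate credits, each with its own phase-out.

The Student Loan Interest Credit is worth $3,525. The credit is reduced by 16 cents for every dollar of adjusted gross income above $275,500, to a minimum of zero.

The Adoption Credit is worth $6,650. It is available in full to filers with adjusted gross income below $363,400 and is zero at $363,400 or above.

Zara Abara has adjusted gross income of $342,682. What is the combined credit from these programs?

Student Loan Interest Credit: 16% of the $67,182 excess over $275,500 is $10,749.12 ≥ base, so the credit is $0.
Adoption Credit: $342,682 is below the $363,400 cutoff, so the full $6,650 applies.
Total: $0 + $6,650 = $6,650.

$6,650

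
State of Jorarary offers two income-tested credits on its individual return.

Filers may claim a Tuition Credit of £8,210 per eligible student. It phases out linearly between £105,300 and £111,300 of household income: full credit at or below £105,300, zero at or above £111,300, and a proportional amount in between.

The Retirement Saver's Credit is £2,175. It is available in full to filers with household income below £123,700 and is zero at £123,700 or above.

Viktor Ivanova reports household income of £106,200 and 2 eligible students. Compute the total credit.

Tuition Credit: base = 2 × £8,210 = £16,420. £106,200 is £900 into a £6,000 phase-out range, leaving 5,100/6,000 of the credit: £16,420 × 5,100/6,000 = £13,957.
Retirement Saver's Credit: £106,200 is below the £123,700 cutoff, so the full £2,175 applies.
Total: £13,957 + £2,175 = £16,132.

£16,132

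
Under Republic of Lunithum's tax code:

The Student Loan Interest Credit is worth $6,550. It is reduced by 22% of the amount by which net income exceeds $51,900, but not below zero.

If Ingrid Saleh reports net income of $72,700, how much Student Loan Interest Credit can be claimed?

Student Loan Interest Credit: 22% of the $20,800 excess over $51,900 is $4,576; credit = $6,550 − $4,576 = $1,974.

$1,974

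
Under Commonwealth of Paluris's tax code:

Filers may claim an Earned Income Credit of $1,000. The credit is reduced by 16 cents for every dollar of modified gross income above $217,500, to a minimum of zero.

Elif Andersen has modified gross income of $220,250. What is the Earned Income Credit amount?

Earned Income Credit: 16% of the $2,750 excess over $217,500 is $440; credit = $1,000 − $440 = $560.

$560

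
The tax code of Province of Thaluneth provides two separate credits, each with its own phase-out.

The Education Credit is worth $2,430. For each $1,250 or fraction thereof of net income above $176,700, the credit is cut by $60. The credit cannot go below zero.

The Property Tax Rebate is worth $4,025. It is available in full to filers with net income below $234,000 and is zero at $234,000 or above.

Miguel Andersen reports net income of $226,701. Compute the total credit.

Education Credit: income exceeds $176,700 by $50,001 → 41 increments × $60 = $2,460 ≥ base, so the credit is $0.
Property Tax Rebate: $226,701 is below the $234,000 cutoff, so the full $4,025 applies.
Total: $0 + $4,025 = $4,025.

$4,025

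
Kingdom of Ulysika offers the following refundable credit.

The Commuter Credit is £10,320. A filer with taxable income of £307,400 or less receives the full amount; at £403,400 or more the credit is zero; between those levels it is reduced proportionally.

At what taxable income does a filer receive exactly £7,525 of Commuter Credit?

£333,400

£7,525 is 7,525/10,320 of the full £10,320, so 2,795/10,320 of the £96,000 range has been used: income = £307,400 + £96,000 × 2,795/10,320 = £333,400.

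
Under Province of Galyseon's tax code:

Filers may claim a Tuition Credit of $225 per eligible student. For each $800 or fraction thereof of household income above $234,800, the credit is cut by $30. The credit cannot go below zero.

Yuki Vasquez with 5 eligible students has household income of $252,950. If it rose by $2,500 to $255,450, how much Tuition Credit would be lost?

At $252,950 — base = 5 × $225 = $1,125. income exceeds $234,800 by $18,150, which is 23 full-or-partial $800 increments; reduction = 23 × $30 = $690, leaving $435.
At $255,450 — base = 5 × $225 = $1,125. income exceeds $234,800 by $20,650, which is 26 full-or-partial $800 increments; reduction = 26 × $30 = $780, leaving $345.
Lost: $435 − $345 = $90.

$90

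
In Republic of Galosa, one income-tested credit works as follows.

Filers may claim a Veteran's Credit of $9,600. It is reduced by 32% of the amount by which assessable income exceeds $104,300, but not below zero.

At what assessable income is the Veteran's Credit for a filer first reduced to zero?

The credit falls by 32% of each dollar above $104,300, so it reaches zero when the excess is $9,600 / 32% = $30,000: income = $104,300 + $30,000 = $134,300.

$134,300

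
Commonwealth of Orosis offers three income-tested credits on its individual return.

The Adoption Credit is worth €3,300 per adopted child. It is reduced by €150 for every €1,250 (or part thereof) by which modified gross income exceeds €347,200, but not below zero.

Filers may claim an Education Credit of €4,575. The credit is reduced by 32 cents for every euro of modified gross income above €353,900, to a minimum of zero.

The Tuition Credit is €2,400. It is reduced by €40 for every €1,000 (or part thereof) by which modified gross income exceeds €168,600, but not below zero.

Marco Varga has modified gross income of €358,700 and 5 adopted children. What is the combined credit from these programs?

Adoption Credit: base = 5 × €3,300 = €16,500. income exceeds €347,200 by €11,500, which is 10 full-or-partial €1,250 increments; reduction = 10 × €150 = €1,500, leaving €15,000.
Education Credit: 32% of the €4,800 excess over €353,900 is €1,536; credit = €4,575 − €1,536 = €3,039.
Tuition Credit: income exceeds €168,600 by €190,100 → 191 increments × €40 = €7,640 ≥ base, so the credit is €0.
Total: €15,000 + €3,039 + €0 = €18,039.

€18,039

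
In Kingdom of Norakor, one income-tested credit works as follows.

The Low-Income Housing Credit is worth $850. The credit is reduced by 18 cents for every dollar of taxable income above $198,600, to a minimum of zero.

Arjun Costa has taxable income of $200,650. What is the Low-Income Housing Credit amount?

Low-Income Housing Credit: 18% of the $2,050 excess over $198,600 is $369; credit = $850 − $369 = $481.

$481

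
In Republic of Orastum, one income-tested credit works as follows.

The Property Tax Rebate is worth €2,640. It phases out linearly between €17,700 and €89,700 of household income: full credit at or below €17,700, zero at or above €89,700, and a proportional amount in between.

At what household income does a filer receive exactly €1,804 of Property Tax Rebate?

€40,500

€1,804 is 1,804/2,640 of the full €2,640, so 836/2,640 of the €72,000 range has been used: income = €17,700 + €72,000 × 836/2,640 = €40,500.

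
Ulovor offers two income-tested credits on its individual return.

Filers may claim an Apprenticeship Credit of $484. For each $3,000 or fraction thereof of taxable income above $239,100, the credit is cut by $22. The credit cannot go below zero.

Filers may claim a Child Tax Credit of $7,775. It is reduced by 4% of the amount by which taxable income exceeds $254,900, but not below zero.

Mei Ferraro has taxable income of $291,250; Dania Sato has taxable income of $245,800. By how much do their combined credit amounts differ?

Mei ($291,250): Apprenticeship Credit: income exceeds $239,100 by $52,150, which is 18 full-or-partial $3,000 increments; reduction = 18 × $22 = $396, leaving $88. Child Tax Credit: 4% of the $36,350 excess over $254,900 is $1,454; credit = $7,775 − $1,454 = $6,321. total $88 + $6,321 = $6,409
Dania ($245,800): Apprenticeship Credit: income exceeds $239,100 by $6,700, which is 3 full-or-partial $3,000 increments; reduction = 3 × $22 = $66, leaving $418. Child Tax Credit: $245,800 is at or below the $254,900 threshold, so the full $7,775 applies. total $418 + $7,775 = $8,193
Difference: |$6,409 − $8,193| = $1,784.

$1,784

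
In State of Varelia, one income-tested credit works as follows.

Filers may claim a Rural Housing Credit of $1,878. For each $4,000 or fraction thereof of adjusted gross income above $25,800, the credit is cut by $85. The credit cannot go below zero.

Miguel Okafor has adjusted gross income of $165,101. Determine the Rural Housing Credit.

$0

Rural Housing Credit: income exceeds $25,800 by $139,301 → 35 increments × $85 = $2,975 ≥ base, so the credit is $0.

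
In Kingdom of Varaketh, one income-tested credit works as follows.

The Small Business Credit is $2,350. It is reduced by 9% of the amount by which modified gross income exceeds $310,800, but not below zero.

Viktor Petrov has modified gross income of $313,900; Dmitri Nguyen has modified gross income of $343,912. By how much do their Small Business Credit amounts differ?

Viktor ($313,900): Small Business Credit: 9% of the $3,100 excess over $310,800 is $279; credit = $2,350 − $279 = $2,071.
Dmitri ($343,912): Small Business Credit: 9% of the $33,112 excess over $310,800 is $2,980.08 ≥ base, so the credit is $0.
Difference: |$2,071 − $0| = $2,071.

$2,071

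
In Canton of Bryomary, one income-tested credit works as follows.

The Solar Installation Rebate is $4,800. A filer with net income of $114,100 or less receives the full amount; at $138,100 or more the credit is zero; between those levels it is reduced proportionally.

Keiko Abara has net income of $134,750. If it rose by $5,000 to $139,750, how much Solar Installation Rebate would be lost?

$670

At $134,750 — $134,750 is $20,650 into a $24,000 phase-out range, leaving 3,350/24,000 of the credit: $4,800 × 3,350/24,000 = $670.
At $139,750 — $139,750 is at or above $138,100, so the credit is $0.
Lost: $670 − $0 = $670.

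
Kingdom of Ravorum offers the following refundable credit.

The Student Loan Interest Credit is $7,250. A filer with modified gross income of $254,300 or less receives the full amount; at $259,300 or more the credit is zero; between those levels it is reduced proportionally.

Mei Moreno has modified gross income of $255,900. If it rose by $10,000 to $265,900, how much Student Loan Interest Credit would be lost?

At $255,900 — $255,900 is $1,600 into a $5,000 phase-out range, leaving 3,400/5,000 of the credit: $7,250 × 3,400/5,000 = $4,930.
At $265,900 — $265,900 is at or above $259,300, so the credit is $0.
Lost: $4,930 − $0 = $4,930.

$4,930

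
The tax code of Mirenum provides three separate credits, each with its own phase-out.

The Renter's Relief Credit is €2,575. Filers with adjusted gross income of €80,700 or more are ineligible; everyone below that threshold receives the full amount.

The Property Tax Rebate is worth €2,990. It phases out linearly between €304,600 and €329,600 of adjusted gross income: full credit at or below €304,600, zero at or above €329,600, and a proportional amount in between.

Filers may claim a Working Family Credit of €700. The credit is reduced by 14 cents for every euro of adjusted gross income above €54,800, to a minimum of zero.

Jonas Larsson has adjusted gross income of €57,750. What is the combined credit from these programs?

€5,852

Renter's Relief Credit: €57,750 is below the €80,700 cutoff, so the full €2,575 applies.
Property Tax Rebate: €57,750 is at or below the €304,600 threshold, so the full €2,990 applies.
Working Family Credit: 14% of the €2,950 excess over €54,800 is €413; credit = €700 − €413 = €287.
Total: €2,575 + €2,990 + €287 = €5,852.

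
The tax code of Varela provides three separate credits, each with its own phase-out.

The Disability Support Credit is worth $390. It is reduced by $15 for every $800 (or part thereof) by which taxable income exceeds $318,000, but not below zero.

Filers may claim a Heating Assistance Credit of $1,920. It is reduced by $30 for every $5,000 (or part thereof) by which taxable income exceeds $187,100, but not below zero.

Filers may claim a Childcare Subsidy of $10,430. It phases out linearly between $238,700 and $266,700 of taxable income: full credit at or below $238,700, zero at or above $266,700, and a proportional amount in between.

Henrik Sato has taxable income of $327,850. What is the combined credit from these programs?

$1,245

Disability Support Credit: income exceeds $318,000 by $9,850, which is 13 full-or-partial $800 increments; reduction = 13 × $15 = $195, leaving $195.
Heating Assistance Credit: income exceeds $187,100 by $140,750, which is 29 full-or-partial $5,000 increments; reduction = 29 × $30 = $870, leaving $1,050.
Childcare Subsidy: $327,850 is at or above $266,700, so the credit is $0.
Total: $195 + $1,050 + $0 = $1,245.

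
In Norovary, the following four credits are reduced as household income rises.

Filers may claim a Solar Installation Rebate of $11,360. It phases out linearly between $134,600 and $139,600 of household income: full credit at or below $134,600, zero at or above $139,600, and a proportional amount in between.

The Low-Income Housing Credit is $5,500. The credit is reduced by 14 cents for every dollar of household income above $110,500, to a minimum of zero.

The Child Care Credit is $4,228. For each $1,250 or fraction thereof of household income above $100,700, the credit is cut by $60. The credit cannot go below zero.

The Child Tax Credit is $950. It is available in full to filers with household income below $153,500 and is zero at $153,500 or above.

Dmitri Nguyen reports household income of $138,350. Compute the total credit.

Solar Installation Rebate: $138,350 is $3,750 into a $5,000 phase-out range, leaving 1,250/5,000 of the credit: $11,360 × 1,250/5,000 = $2,840.
Low-Income Housing Credit: 14% of the $27,850 excess over $110,500 is $3,899; credit = $5,500 − $3,899 = $1,601.
Child Care Credit: income exceeds $100,700 by $37,650, which is 31 full-or-partial $1,250 increments; reduction = 31 × $60 = $1,860, leaving $2,368.
Child Tax Credit: $138,350 is below the $153,500 cutoff, so the full $950 applies.
Total: $2,840 + $1,601 + $2,368 + $950 = $7,759.

$7,759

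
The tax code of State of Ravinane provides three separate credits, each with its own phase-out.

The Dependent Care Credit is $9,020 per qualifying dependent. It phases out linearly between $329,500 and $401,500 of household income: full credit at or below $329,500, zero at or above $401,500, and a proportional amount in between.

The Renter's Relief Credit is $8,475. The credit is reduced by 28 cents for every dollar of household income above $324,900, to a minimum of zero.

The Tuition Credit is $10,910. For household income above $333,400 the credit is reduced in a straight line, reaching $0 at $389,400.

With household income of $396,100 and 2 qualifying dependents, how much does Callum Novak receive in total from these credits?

Dependent Care Credit: base = 2 × $9,020 = $18,040. $396,100 is $66,600 into a $72,000 phase-out range, leaving 5,400/72,000 of the credit: $18,040 × 5,400/72,000 = $1,353.
Renter's Relief Credit: 28% of the $71,200 excess over $324,900 is $19,936 ≥ base, so the credit is $0.
Tuition Credit: $396,100 is at or above $389,400, so the credit is $0.
Total: $1,353 + $0 + $0 = $1,353.

$1,353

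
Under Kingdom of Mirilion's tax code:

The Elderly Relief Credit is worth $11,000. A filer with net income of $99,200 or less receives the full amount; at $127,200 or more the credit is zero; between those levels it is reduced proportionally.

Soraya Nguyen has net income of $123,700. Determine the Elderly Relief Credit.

$1,375

Elderly Relief Credit: $123,700 is $24,500 into a $28,000 phase-out range, leaving 3,500/28,000 of the credit: $11,000 × 3,500/28,000 = $1,375.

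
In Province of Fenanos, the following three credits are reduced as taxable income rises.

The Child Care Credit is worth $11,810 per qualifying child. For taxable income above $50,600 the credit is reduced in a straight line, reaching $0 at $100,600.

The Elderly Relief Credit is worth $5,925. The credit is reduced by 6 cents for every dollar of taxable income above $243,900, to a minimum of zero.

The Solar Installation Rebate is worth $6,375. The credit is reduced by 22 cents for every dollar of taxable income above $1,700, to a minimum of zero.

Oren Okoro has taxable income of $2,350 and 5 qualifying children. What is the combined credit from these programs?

Child Care Credit: base = 5 × $11,810 = $59,050. $2,350 is at or below the $50,600 threshold, so the full $59,050 applies.
Elderly Relief Credit: $2,350 is at or below the $243,900 threshold, so the full $5,925 applies.
Solar Installation Rebate: 22% of the $650 excess over $1,700 is $143; credit = $6,375 − $143 = $6,232.
Total: $59,050 + $5,925 + $6,232 = $71,207.

$71,207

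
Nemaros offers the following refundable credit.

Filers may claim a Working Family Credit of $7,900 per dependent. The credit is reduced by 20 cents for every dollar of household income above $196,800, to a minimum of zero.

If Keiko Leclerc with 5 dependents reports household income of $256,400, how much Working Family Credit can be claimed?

$27,580

Working Family Credit: base = 5 × $7,900 = $39,500. 20% of the $59,600 excess over $196,800 is $11,920; credit = $39,500 − $11,920 = $27,580.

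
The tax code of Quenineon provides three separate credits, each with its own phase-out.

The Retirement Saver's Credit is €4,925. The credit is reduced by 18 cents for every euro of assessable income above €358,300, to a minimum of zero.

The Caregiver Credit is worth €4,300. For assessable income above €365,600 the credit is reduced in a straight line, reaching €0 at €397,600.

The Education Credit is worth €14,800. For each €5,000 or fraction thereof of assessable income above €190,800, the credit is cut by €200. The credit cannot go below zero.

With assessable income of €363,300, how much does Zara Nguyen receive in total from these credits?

Retirement Saver's Credit: 18% of the €5,000 excess over €358,300 is €900; credit = €4,925 − €900 = €4,025.
Caregiver Credit: €363,300 is at or below the €365,600 threshold, so the full €4,300 applies.
Education Credit: income exceeds €190,800 by €172,500, which is 35 full-or-partial €5,000 increments; reduction = 35 × €200 = €7,000, leaving €7,800.
Total: €4,025 + €4,300 + €7,800 = €16,125.

€16,125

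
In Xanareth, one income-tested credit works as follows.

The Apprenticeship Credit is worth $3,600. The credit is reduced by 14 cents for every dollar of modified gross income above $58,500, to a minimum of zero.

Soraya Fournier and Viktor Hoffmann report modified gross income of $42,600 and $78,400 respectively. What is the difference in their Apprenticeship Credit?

$2,786

Soraya ($42,600): Apprenticeship Credit: $42,600 is at or below the $58,500 threshold, so the full $3,600 applies.
Viktor ($78,400): Apprenticeship Credit: 14% of the $19,900 excess over $58,500 is $2,786; credit = $3,600 − $2,786 = $814.
Difference: |$3,600 − $814| = $2,786.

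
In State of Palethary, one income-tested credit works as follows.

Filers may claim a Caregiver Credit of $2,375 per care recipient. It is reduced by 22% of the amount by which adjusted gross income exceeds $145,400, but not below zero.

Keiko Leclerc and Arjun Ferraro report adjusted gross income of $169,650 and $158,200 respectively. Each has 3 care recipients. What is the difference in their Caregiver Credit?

Keiko ($169,650): Caregiver Credit: base = 3 × $2,375 = $7,125. 22% of the $24,250 excess over $145,400 is $5,335; credit = $7,125 − $5,335 = $1,790.
Arjun ($158,200): Caregiver Credit: base = 3 × $2,375 = $7,125. 22% of the $12,800 excess over $145,400 is $2,816; credit = $7,125 − $2,816 = $4,309.
Difference: |$1,790 − $4,309| = $2,519.

$2,519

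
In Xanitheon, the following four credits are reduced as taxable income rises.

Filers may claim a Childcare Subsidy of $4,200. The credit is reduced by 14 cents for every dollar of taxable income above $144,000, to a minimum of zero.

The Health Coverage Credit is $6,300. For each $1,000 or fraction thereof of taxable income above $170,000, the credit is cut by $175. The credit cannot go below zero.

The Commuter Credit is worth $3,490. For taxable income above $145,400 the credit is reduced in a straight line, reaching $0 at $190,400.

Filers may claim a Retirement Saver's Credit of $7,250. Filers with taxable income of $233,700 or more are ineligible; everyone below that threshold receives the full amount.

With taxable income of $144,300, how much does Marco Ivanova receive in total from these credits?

$21,198

Childcare Subsidy: 14% of the $300 excess over $144,000 is $42; credit = $4,200 − $42 = $4,158.
Health Coverage Credit: $144,300 is at or below the $170,000 threshold, so the full $6,300 applies.
Commuter Credit: $144,300 is at or below the $145,400 threshold, so the full $3,490 applies.
Retirement Saver's Credit: $144,300 is below the $233,700 cutoff, so the full $7,250 applies.
Total: $4,158 + $6,300 + $3,490 + $7,250 = $21,198.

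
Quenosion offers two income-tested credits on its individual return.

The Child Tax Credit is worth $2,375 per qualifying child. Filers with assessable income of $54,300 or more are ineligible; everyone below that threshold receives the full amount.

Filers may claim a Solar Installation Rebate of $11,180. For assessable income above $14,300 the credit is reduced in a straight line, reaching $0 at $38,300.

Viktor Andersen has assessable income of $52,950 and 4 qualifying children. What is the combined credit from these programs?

$9,500

Child Tax Credit: base = 4 × $2,375 = $9,500. $52,950 is below the $54,300 cutoff, so the full $9,500 applies.
Solar Installation Rebate: $52,950 is at or above $38,300, so the credit is $0.
Total: $9,500 + $0 = $9,500.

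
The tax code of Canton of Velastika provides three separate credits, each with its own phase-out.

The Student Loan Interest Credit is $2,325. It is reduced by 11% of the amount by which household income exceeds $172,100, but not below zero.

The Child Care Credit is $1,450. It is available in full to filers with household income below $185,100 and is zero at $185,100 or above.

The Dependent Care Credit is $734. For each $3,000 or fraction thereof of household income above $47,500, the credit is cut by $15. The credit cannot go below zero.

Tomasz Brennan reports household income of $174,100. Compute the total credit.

Student Loan Interest Credit: 11% of the $2,000 excess over $172,100 is $220; credit = $2,325 − $220 = $2,105.
Child Care Credit: $174,100 is below the $185,100 cutoff, so the full $1,450 applies.
Dependent Care Credit: income exceeds $47,500 by $126,600, which is 43 full-or-partial $3,000 increments; reduction = 43 × $15 = $645, leaving $89.
Total: $2,105 + $1,450 + $89 = $3,644.

$3,644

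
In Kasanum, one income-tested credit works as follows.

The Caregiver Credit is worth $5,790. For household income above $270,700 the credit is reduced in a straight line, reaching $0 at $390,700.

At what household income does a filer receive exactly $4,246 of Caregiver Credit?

$4,246 is 4,246/5,790 of the full $5,790, so 1,544/5,790 of the $120,000 range has been used: income = $270,700 + $120,000 × 1,544/5,790 = $302,700.

$302,700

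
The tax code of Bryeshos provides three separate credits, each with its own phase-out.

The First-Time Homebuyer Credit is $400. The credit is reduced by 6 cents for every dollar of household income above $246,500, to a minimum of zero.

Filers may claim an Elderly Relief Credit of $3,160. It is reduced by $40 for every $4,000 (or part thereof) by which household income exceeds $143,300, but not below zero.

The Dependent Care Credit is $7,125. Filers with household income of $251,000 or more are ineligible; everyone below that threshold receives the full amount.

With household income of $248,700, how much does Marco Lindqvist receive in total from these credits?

$9,473

First-Time Homebuyer Credit: 6% of the $2,200 excess over $246,500 is $132; credit = $400 − $132 = $268.
Elderly Relief Credit: income exceeds $143,300 by $105,400, which is 27 full-or-partial $4,000 increments; reduction = 27 × $40 = $1,080, leaving $2,080.
Dependent Care Credit: $248,700 is below the $251,000 cutoff, so the full $7,125 applies.
Total: $268 + $2,080 + $7,125 = $9,473.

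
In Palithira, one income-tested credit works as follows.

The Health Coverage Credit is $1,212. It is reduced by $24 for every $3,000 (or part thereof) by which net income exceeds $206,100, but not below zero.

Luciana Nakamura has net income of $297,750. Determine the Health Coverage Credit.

$468

Health Coverage Credit: income exceeds $206,100 by $91,650, which is 31 full-or-partial $3,000 increments; reduction = 31 × $24 = $744, leaving $468.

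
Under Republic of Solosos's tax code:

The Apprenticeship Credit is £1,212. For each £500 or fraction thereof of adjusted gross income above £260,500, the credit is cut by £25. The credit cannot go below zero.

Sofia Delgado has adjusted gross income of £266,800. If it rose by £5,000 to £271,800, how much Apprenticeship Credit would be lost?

£250

At £266,800 — income exceeds £260,500 by £6,300, which is 13 full-or-partial £500 increments; reduction = 13 × £25 = £325, leaving £887.
At £271,800 — income exceeds £260,500 by £11,300, which is 23 full-or-partial £500 increments; reduction = 23 × £25 = £575, leaving £637.
Lost: £887 − £637 = £250.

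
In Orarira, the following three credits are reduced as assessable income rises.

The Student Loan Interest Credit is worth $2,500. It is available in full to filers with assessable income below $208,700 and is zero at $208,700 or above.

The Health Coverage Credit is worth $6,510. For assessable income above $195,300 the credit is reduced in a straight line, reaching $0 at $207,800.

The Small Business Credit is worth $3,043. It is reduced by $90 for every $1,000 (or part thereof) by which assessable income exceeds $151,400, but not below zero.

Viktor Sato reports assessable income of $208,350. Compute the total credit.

Student Loan Interest Credit: $208,350 is below the $208,700 cutoff, so the full $2,500 applies.
Health Coverage Credit: $208,350 is at or above $207,800, so the credit is $0.
Small Business Credit: income exceeds $151,400 by $56,950 → 57 increments × $90 = $5,130 ≥ base, so the credit is $0.
Total: $2,500 + $0 + $0 = $2,500.

$2,500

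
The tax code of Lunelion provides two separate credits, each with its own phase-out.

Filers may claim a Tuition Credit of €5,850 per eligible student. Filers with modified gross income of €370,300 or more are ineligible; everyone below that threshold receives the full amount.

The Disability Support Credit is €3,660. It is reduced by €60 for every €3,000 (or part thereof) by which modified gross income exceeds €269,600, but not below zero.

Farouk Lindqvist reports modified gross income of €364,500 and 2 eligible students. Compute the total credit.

Tuition Credit: base = 2 × €5,850 = €11,700. €364,500 is below the €370,300 cutoff, so the full €11,700 applies.
Disability Support Credit: income exceeds €269,600 by €94,900, which is 32 full-or-partial €3,000 increments; reduction = 32 × €60 = €1,920, leaving €1,740.
Total: €11,700 + €1,740 = €13,440.

€13,440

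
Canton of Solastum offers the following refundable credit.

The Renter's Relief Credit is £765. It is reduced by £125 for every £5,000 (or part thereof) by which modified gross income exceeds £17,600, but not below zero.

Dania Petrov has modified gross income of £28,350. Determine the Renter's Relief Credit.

Renter's Relief Credit: income exceeds £17,600 by £10,750, which is 3 full-or-partial £5,000 increments; reduction = 3 × £125 = £375, leaving £390.

£390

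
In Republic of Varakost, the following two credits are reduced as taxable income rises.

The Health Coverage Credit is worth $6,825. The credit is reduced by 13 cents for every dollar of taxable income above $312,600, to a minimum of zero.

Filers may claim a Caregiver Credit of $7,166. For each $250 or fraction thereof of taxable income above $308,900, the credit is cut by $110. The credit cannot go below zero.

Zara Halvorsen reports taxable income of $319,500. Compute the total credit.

$8,364

Health Coverage Credit: 13% of the $6,900 excess over $312,600 is $897; credit = $6,825 − $897 = $5,928.
Caregiver Credit: income exceeds $308,900 by $10,600, which is 43 full-or-partial $250 increments; reduction = 43 × $110 = $4,730, leaving $2,436.
Total: $5,928 + $2,436 = $8,364.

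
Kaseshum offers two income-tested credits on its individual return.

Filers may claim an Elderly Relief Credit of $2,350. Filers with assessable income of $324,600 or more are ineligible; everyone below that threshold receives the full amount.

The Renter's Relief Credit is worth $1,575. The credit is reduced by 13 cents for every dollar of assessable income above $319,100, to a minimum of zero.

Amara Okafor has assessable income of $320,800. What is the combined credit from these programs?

$3,704

Elderly Relief Credit: $320,800 is below the $324,600 cutoff, so the full $2,350 applies.
Renter's Relief Credit: 13% of the $1,700 excess over $319,100 is $221; credit = $1,575 − $221 = $1,354.
Total: $2,350 + $1,354 = $3,704.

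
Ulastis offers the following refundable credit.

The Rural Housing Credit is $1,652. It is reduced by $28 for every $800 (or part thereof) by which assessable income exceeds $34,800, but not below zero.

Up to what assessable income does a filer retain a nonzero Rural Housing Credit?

After 58 increments the reduction is 58 × $28 = $1,624, leaving $28; one more increment wipes it out. Increment 58 ends at excess 58 × $800 = $46,400, so the highest qualifying income is $34,800 + $46,400 = $81,200.

$81,200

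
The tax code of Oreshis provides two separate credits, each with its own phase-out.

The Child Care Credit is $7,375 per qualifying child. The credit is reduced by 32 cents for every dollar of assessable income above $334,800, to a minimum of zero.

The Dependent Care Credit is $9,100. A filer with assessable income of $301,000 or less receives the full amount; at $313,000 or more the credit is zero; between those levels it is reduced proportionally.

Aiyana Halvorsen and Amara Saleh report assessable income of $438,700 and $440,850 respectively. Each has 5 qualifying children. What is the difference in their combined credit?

$688

Aiyana ($438,700): Child Care Credit: base = 5 × $7,375 = $36,875. 32% of the $103,900 excess over $334,800 is $33,248; credit = $36,875 − $33,248 = $3,627. Dependent Care Credit: $438,700 is at or above $313,000, so the credit is $0. total $3,627 + $0 = $3,627
Amara ($440,850): Child Care Credit: base = 5 × $7,375 = $36,875. 32% of the $106,050 excess over $334,800 is $33,936; credit = $36,875 − $33,936 = $2,939. Dependent Care Credit: $440,850 is at or above $313,000, so the credit is $0. total $2,939 + $0 = $2,939
Difference: |$3,627 − $2,939| = $688.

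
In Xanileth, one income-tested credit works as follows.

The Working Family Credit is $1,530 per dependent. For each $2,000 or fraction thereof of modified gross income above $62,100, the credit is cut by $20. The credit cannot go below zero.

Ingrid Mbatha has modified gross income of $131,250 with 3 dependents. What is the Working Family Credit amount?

Working Family Credit: base = 3 × $1,530 = $4,590. income exceeds $62,100 by $69,150, which is 35 full-or-partial $2,000 increments; reduction = 35 × $20 = $700, leaving $3,890.

$3,890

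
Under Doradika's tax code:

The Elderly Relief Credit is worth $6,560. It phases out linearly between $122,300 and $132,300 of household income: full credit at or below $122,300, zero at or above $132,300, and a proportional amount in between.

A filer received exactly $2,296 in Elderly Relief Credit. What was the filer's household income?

$2,296 is 2,296/6,560 of the full $6,560, so 4,264/6,560 of the $10,000 range has been used: income = $122,300 + $10,000 × 4,264/6,560 = $128,800.

$128,800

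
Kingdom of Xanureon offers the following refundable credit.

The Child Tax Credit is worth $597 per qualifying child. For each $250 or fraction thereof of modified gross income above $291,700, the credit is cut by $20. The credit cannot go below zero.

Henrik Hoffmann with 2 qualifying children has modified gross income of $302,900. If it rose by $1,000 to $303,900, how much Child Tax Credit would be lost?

$80

At $302,900 — base = 2 × $597 = $1,194. income exceeds $291,700 by $11,200, which is 45 full-or-partial $250 increments; reduction = 45 × $20 = $900, leaving $294.
At $303,900 — base = 2 × $597 = $1,194. income exceeds $291,700 by $12,200, which is 49 full-or-partial $250 increments; reduction = 49 × $20 = $980, leaving $214.
Lost: $294 − $214 = $80.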